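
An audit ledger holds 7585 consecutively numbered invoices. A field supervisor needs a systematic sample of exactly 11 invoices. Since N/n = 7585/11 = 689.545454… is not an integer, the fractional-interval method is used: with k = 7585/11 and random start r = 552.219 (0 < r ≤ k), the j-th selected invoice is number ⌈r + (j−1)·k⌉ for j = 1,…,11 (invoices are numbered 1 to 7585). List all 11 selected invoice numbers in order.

j=1: r + 0k = 552.219 → ⌈·⌉ = 553
j=2: r + 1k = 1241.764454… → ⌈·⌉ = 1242
j=3: r + 2k = 1931.309909… → ⌈·⌉ = 1932
j=4: r + 3k = 2620.855363… → ⌈·⌉ = 2621
j=5: r + 4k = 3310.400818… → ⌈·⌉ = 3311
j=6: r + 5k = 3999.946272… → ⌈·⌉ = 4000
j=7: r + 6k = 4689.491727… → ⌈·⌉ = 4690
j=8: r + 7k = 5379.037181… → ⌈·⌉ = 5380
j=9: r + 8k = 6068.582636… → ⌈·⌉ = 6069
j=10: r + 9k = 6758.128090… → ⌈·⌉ = 6759
j=11: r + 10k = 7447.673545… → ⌈·⌉ = 7448

553, 1242, 1932, 2621, 3311, 4000, 4690, 5380, 6069, 6759, 7448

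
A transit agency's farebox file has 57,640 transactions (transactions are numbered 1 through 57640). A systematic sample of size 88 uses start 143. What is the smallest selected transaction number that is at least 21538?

k = 57640/88 = 655
Steps past start: ⌈(21538 − 143)/655⌉ = ⌈21395/655⌉ = 33
Selected transaction: 143 + 33×655 = 21758

21758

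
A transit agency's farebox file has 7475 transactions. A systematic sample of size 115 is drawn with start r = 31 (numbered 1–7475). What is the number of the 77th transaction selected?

4971

k = 7475/115 = 65
77th selection = r + (77−1)·k = 31 + 76×65 = 31 + 4940 = 4971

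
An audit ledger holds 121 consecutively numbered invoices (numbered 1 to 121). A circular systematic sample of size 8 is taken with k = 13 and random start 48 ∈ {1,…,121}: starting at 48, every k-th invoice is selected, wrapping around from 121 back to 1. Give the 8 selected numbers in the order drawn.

Selection 1: 48
Selection 2: 48 + 13 = 61
Selection 3: 61 + 13 = 74
Selection 4: 74 + 13 = 87
Selection 5: 87 + 13 = 100
Selection 6: 100 + 13 = 113
Selection 7: 113 + 13 = 126 → 126 − 121 = 5
Selection 8: 5 + 13 = 18

48, 61, 74, 87, 100, 113, 5, 18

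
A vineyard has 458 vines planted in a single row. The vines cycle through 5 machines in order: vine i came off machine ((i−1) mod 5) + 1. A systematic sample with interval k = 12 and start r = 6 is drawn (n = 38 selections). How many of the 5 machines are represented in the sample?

5

Consecutive selections differ by k = 12, so their machine numbers differ by 12 mod 5 = 2.
gcd(12, 5) = 1, so the sample visits 5/1 = 5 distinct residues mod 5.
Start 6 is machine 1; the machines hit are 1, 2, 3, 4, 5.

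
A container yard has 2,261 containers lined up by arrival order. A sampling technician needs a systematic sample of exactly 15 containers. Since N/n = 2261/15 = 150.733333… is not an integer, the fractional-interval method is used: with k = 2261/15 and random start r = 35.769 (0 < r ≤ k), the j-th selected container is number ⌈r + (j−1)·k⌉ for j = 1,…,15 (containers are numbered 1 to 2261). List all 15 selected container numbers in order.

j=1: r + 0k = 35.769 → ⌈·⌉ = 36
j=2: r + 1k = 186.502333… → ⌈·⌉ = 187
j=3: r + 2k = 337.235666… → ⌈·⌉ = 338
j=4: r + 3k = 487.969 → ⌈·⌉ = 488
j=5: r + 4k = 638.702333… → ⌈·⌉ = 639
j=6: r + 5k = 789.435666… → ⌈·⌉ = 790
j=7: r + 6k = 940.169 → ⌈·⌉ = 941
j=8: r + 7k = 1090.902333… → ⌈·⌉ = 1091
j=9: r + 8k = 1241.635666… → ⌈·⌉ = 1242
j=10: r + 9k = 1392.369 → ⌈·⌉ = 1393
j=11: r + 10k = 1543.102333… → ⌈·⌉ = 1544
j=12: r + 11k = 1693.835666… → ⌈·⌉ = 1694
j=13: r + 12k = 1844.569 → ⌈·⌉ = 1845
j=14: r + 13k = 1995.302333… → ⌈·⌉ = 1996
j=15: r + 14k = 2146.035666… → ⌈·⌉ = 2147

36, 187, 338, 488, 639, 790, 941, 1091, 1242, 1393, 1544, 1694, 1845, 1996, 2147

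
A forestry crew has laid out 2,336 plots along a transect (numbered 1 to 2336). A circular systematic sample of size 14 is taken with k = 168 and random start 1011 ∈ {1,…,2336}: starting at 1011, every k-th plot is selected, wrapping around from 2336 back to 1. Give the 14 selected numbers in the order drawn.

1011, 1179, 1347, 1515, 1683, 1851, 2019, 2187, 19, 187, 355, 523, 691, 859

Selection 1: 1011
Selection 2: 1011 + 168 = 1179
Selection 3: 1179 + 168 = 1347
Selection 4: 1347 + 168 = 1515
Selection 5: 1515 + 168 = 1683
Selection 6: 1683 + 168 = 1851
Selection 7: 1851 + 168 = 2019
Selection 8: 2019 + 168 = 2187
Selection 9: 2187 + 168 = 2355 → 2355 − 2336 = 19
Selection 10: 19 + 168 = 187
Selection 11: 187 + 168 = 355
Selection 12: 355 + 168 = 523
Selection 13: 523 + 168 = 691
Selection 14: 691 + 168 = 859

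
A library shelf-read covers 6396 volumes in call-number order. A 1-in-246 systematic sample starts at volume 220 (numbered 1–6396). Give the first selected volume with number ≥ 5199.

k = 246
Steps past start: ⌈(5199 − 220)/246⌉ = ⌈4979/246⌉ = 21
Selected volume: 220 + 21×246 = 5386

5386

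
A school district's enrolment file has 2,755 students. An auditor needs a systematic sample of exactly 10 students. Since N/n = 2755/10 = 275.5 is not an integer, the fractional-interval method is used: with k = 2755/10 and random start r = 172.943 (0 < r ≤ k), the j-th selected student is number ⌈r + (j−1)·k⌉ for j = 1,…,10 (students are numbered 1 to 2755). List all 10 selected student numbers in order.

173, 449, 724, 1000, 1275, 1551, 1826, 2102, 2377, 2653

j=1: r + 0k = 172.943 → ⌈·⌉ = 173
j=2: r + 1k = 448.443 → ⌈·⌉ = 449
j=3: r + 2k = 723.943 → ⌈·⌉ = 724
j=4: r + 3k = 999.443 → ⌈·⌉ = 1000
j=5: r + 4k = 1274.943 → ⌈·⌉ = 1275
j=6: r + 5k = 1550.443 → ⌈·⌉ = 1551
j=7: r + 6k = 1825.943 → ⌈·⌉ = 1826
j=8: r + 7k = 2101.443 → ⌈·⌉ = 2102
j=9: r + 8k = 2376.943 → ⌈·⌉ = 2377
j=10: r + 9k = 2652.443 → ⌈·⌉ = 2653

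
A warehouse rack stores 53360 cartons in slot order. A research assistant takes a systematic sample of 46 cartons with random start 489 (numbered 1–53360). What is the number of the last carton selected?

52689

k = 53360/46 = 1160
46th selection = r + (46−1)·k = 489 + 45×1160 = 489 + 52200 = 52689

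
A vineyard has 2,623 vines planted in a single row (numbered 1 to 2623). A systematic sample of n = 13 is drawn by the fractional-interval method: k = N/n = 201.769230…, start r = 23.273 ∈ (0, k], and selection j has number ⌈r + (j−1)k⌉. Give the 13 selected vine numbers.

j=1: r + 0k = 23.273 → ⌈·⌉ = 24
j=2: r + 1k = 225.042230… → ⌈·⌉ = 226
j=3: r + 2k = 426.811461… → ⌈·⌉ = 427
j=4: r + 3k = 628.580692… → ⌈·⌉ = 629
j=5: r + 4k = 830.349923… → ⌈·⌉ = 831
j=6: r + 5k = 1032.119153… → ⌈·⌉ = 1033
j=7: r + 6k = 1233.888384… → ⌈·⌉ = 1234
j=8: r + 7k = 1435.657615… → ⌈·⌉ = 1436
j=9: r + 8k = 1637.426846… → ⌈·⌉ = 1638
j=10: r + 9k = 1839.196076… → ⌈·⌉ = 1840
j=11: r + 10k = 2040.965307… → ⌈·⌉ = 2041
j=12: r + 11k = 2242.734538… → ⌈·⌉ = 2243
j=13: r + 12k = 2444.503769… → ⌈·⌉ = 2445

24, 226, 427, 629, 831, 1033, 1234, 1436, 1638, 1840, 2041, 2243, 2445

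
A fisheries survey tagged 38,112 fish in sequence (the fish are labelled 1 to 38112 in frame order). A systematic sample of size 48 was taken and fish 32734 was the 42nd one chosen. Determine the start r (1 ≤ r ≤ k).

180

k = 38112/48 = 794
r = 32734 − (42−1)×794 = 32734 − 32554 = 180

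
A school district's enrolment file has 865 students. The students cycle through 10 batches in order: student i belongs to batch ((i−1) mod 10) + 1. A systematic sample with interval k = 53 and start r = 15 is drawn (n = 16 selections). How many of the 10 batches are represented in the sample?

Consecutive selections differ by k = 53, so their batch numbers differ by 53 mod 10 = 3.
gcd(53, 10) = 1, so the sample visits 10/1 = 10 distinct residues mod 10.
Start 15 is batch 5; the batches hit are 1, 2, 3, 4, 5, 6, 7, 8, 9, 10.

10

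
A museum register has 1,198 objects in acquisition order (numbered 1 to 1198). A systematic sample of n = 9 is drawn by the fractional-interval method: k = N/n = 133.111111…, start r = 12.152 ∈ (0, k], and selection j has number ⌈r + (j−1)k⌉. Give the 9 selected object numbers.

j=1: r + 0k = 12.152 → ⌈·⌉ = 13
j=2: r + 1k = 145.263111… → ⌈·⌉ = 146
j=3: r + 2k = 278.374222… → ⌈·⌉ = 279
j=4: r + 3k = 411.485333… → ⌈·⌉ = 412
j=5: r + 4k = 544.596444… → ⌈·⌉ = 545
j=6: r + 5k = 677.707555… → ⌈·⌉ = 678
j=7: r + 6k = 810.818666… → ⌈·⌉ = 811
j=8: r + 7k = 943.929777… → ⌈·⌉ = 944
j=9: r + 8k = 1077.040888… → ⌈·⌉ = 1078

13, 146, 279, 412, 545, 678, 811, 944, 1078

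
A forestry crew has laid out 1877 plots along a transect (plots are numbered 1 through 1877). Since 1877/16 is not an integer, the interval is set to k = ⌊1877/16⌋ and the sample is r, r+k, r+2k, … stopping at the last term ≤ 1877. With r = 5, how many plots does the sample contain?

17

k = ⌊1877/16⌋ = 117
Achieved size = ⌊(1877 − 5)/117⌋ + 1 = ⌊1872/117⌋ + 1 = 16 + 1 = 17
(last selection: 5 + 16×117 = 1877 ≤ 1877; next would be 1994 > 1877)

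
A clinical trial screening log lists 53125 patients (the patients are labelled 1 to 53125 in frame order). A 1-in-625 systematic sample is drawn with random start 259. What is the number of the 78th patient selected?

48384

k = 625
78th selection = r + (78−1)·k = 259 + 77×625 = 259 + 48125 = 48384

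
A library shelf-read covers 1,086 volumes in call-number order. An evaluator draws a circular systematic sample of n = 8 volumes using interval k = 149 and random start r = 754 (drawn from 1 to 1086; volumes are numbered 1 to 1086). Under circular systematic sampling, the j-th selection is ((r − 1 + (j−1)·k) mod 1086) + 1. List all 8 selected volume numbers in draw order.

754, 903, 1052, 115, 264, 413, 562, 711

Selection 1: 754
Selection 2: 754 + 149 = 903
Selection 3: 903 + 149 = 1052
Selection 4: 1052 + 149 = 1201 → 1201 − 1086 = 115
Selection 5: 115 + 149 = 264
Selection 6: 264 + 149 = 413
Selection 7: 413 + 149 = 562
Selection 8: 562 + 149 = 711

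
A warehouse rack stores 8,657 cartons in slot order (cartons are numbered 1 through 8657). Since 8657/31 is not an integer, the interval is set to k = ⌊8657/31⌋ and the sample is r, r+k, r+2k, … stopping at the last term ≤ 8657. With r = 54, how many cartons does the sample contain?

31

k = ⌊8657/31⌋ = 279
Achieved size = ⌊(8657 − 54)/279⌋ + 1 = ⌊8603/279⌋ + 1 = 30 + 1 = 31
(last selection: 54 + 30×279 = 8424 ≤ 8657; next would be 8703 > 8657)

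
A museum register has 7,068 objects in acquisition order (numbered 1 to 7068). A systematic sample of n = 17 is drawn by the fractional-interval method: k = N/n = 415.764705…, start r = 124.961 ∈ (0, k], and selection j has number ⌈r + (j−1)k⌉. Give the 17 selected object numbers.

j=1: r + 0k = 124.961 → ⌈·⌉ = 125
j=2: r + 1k = 540.725705… → ⌈·⌉ = 541
j=3: r + 2k = 956.490411… → ⌈·⌉ = 957
j=4: r + 3k = 1372.255117… → ⌈·⌉ = 1373
j=5: r + 4k = 1788.019823… → ⌈·⌉ = 1789
j=6: r + 5k = 2203.784529… → ⌈·⌉ = 2204
j=7: r + 6k = 2619.549235… → ⌈·⌉ = 2620
j=8: r + 7k = 3035.313941… → ⌈·⌉ = 3036
j=9: r + 8k = 3451.078647… → ⌈·⌉ = 3452
j=10: r + 9k = 3866.843352… → ⌈·⌉ = 3867
j=11: r + 10k = 4282.608058… → ⌈·⌉ = 4283
j=12: r + 11k = 4698.372764… → ⌈·⌉ = 4699
j=13: r + 12k = 5114.137470… → ⌈·⌉ = 5115
j=14: r + 13k = 5529.902176… → ⌈·⌉ = 5530
j=15: r + 14k = 5945.666882… → ⌈·⌉ = 5946
j=16: r + 15k = 6361.431588… → ⌈·⌉ = 6362
j=17: r + 16k = 6777.196294… → ⌈·⌉ = 6778

125, 541, 957, 1373, 1789, 2204, 2620, 3036, 3452, 3867, 4283, 4699, 5115, 5530, 5946, 6362, 6778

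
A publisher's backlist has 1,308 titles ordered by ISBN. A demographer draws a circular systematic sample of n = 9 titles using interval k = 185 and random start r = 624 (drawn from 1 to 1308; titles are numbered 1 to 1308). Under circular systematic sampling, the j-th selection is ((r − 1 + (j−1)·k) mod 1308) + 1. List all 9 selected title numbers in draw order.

Selection 1: 624
Selection 2: 624 + 185 = 809
Selection 3: 809 + 185 = 994
Selection 4: 994 + 185 = 1179
Selection 5: 1179 + 185 = 1364 → 1364 − 1308 = 56
Selection 6: 56 + 185 = 241
Selection 7: 241 + 185 = 426
Selection 8: 426 + 185 = 611
Selection 9: 611 + 185 = 796

624, 809, 994, 1179, 56, 241, 426, 611, 796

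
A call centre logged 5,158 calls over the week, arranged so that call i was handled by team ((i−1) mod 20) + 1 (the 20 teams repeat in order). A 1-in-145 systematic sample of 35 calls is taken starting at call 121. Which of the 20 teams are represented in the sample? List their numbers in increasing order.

1, 6, 11, 16

Consecutive selections differ by k = 145, so their team numbers differ by 145 mod 20 = 5.
gcd(145, 20) = 5, so the sample visits 20/5 = 4 distinct residues mod 20.
Start 121 is team 1; the teams hit are 1, 6, 11, 16.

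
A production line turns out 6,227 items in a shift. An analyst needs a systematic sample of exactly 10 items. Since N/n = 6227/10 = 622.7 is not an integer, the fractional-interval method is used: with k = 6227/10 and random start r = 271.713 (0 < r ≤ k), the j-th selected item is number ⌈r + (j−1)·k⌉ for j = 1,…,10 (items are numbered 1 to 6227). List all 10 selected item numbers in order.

272, 895, 1518, 2140, 2763, 3386, 4008, 4631, 5254, 5877

j=1: r + 0k = 271.713 → ⌈·⌉ = 272
j=2: r + 1k = 894.413 → ⌈·⌉ = 895
j=3: r + 2k = 1517.113 → ⌈·⌉ = 1518
j=4: r + 3k = 2139.813 → ⌈·⌉ = 2140
j=5: r + 4k = 2762.513 → ⌈·⌉ = 2763
j=6: r + 5k = 3385.213 → ⌈·⌉ = 3386
j=7: r + 6k = 4007.913 → ⌈·⌉ = 4008
j=8: r + 7k = 4630.613 → ⌈·⌉ = 4631
j=9: r + 8k = 5253.313 → ⌈·⌉ = 5254
j=10: r + 9k = 5876.013 → ⌈·⌉ = 5877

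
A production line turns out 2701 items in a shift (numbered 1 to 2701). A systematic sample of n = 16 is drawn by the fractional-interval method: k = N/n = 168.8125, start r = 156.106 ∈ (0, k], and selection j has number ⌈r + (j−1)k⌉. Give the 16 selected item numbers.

157, 325, 494, 663, 832, 1001, 1169, 1338, 1507, 1676, 1845, 2014, 2182, 2351, 2520, 2689

j=1: r + 0k = 156.106 → ⌈·⌉ = 157
j=2: r + 1k = 324.9185 → ⌈·⌉ = 325
j=3: r + 2k = 493.731 → ⌈·⌉ = 494
j=4: r + 3k = 662.5435 → ⌈·⌉ = 663
j=5: r + 4k = 831.356 → ⌈·⌉ = 832
j=6: r + 5k = 1000.1685 → ⌈·⌉ = 1001
j=7: r + 6k = 1168.981 → ⌈·⌉ = 1169
j=8: r + 7k = 1337.7935 → ⌈·⌉ = 1338
j=9: r + 8k = 1506.606 → ⌈·⌉ = 1507
j=10: r + 9k = 1675.4185 → ⌈·⌉ = 1676
j=11: r + 10k = 1844.231 → ⌈·⌉ = 1845
j=12: r + 11k = 2013.0435 → ⌈·⌉ = 2014
j=13: r + 12k = 2181.856 → ⌈·⌉ = 2182
j=14: r + 13k = 2350.6685 → ⌈·⌉ = 2351
j=15: r + 14k = 2519.481 → ⌈·⌉ = 2520
j=16: r + 15k = 2688.2935 → ⌈·⌉ = 2689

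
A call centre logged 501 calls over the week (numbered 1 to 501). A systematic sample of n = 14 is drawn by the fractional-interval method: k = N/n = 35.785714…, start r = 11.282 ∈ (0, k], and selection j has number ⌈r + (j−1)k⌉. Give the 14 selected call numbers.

12, 48, 83, 119, 155, 191, 226, 262, 298, 334, 370, 405, 441, 477

j=1: r + 0k = 11.282 → ⌈·⌉ = 12
j=2: r + 1k = 47.067714… → ⌈·⌉ = 48
j=3: r + 2k = 82.853428… → ⌈·⌉ = 83
j=4: r + 3k = 118.639142… → ⌈·⌉ = 119
j=5: r + 4k = 154.424857… → ⌈·⌉ = 155
j=6: r + 5k = 190.210571… → ⌈·⌉ = 191
j=7: r + 6k = 225.996285… → ⌈·⌉ = 226
j=8: r + 7k = 261.782 → ⌈·⌉ = 262
j=9: r + 8k = 297.567714… → ⌈·⌉ = 298
j=10: r + 9k = 333.353428… → ⌈·⌉ = 334
j=11: r + 10k = 369.139142… → ⌈·⌉ = 370
j=12: r + 11k = 404.924857… → ⌈·⌉ = 405
j=13: r + 12k = 440.710571… → ⌈·⌉ = 441
j=14: r + 13k = 476.496285… → ⌈·⌉ = 477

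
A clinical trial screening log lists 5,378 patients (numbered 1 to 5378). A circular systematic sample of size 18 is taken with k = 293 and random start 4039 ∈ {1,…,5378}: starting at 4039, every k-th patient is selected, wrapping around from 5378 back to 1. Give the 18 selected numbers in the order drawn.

Selection 1: 4039
Selection 2: 4039 + 293 = 4332
Selection 3: 4332 + 293 = 4625
Selection 4: 4625 + 293 = 4918
Selection 5: 4918 + 293 = 5211
Selection 6: 5211 + 293 = 5504 → 5504 − 5378 = 126
Selection 7: 126 + 293 = 419
Selection 8: 419 + 293 = 712
Selection 9: 712 + 293 = 1005
Selection 10: 1005 + 293 = 1298
Selection 11: 1298 + 293 = 1591
Selection 12: 1591 + 293 = 1884
Selection 13: 1884 + 293 = 2177
Selection 14: 2177 + 293 = 2470
Selection 15: 2470 + 293 = 2763
Selection 16: 2763 + 293 = 3056
Selection 17: 3056 + 293 = 3349
Selection 18: 3349 + 293 = 3642

4039, 4332, 4625, 4918, 5211, 126, 419, 712, 1005, 1298, 1591, 1884, 2177, 2470, 2763, 3056, 3349, 3642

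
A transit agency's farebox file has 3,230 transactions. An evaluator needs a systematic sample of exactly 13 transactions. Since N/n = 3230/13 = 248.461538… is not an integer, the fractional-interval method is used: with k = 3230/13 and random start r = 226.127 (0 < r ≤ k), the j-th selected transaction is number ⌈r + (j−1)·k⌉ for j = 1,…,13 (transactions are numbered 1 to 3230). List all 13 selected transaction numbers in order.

j=1: r + 0k = 226.127 → ⌈·⌉ = 227
j=2: r + 1k = 474.588538… → ⌈·⌉ = 475
j=3: r + 2k = 723.050076… → ⌈·⌉ = 724
j=4: r + 3k = 971.511615… → ⌈·⌉ = 972
j=5: r + 4k = 1219.973153… → ⌈·⌉ = 1220
j=6: r + 5k = 1468.434692… → ⌈·⌉ = 1469
j=7: r + 6k = 1716.896230… → ⌈·⌉ = 1717
j=8: r + 7k = 1965.357769… → ⌈·⌉ = 1966
j=9: r + 8k = 2213.819307… → ⌈·⌉ = 2214
j=10: r + 9k = 2462.280846… → ⌈·⌉ = 2463
j=11: r + 10k = 2710.742384… → ⌈·⌉ = 2711
j=12: r + 11k = 2959.203923… → ⌈·⌉ = 2960
j=13: r + 12k = 3207.665461… → ⌈·⌉ = 3208

227, 475, 724, 972, 1220, 1469, 1717, 1966, 2214, 2463, 2711, 2960, 3208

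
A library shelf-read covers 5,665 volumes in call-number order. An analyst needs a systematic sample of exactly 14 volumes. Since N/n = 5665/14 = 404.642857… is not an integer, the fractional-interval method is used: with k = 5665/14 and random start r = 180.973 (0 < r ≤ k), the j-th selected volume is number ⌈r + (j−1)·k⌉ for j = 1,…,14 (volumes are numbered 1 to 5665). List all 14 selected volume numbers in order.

181, 586, 991, 1395, 1800, 2205, 2609, 3014, 3419, 3823, 4228, 4633, 5037, 5442

j=1: r + 0k = 180.973 → ⌈·⌉ = 181
j=2: r + 1k = 585.615857… → ⌈·⌉ = 586
j=3: r + 2k = 990.258714… → ⌈·⌉ = 991
j=4: r + 3k = 1394.901571… → ⌈·⌉ = 1395
j=5: r + 4k = 1799.544428… → ⌈·⌉ = 1800
j=6: r + 5k = 2204.187285… → ⌈·⌉ = 2205
j=7: r + 6k = 2608.830142… → ⌈·⌉ = 2609
j=8: r + 7k = 3013.473 → ⌈·⌉ = 3014
j=9: r + 8k = 3418.115857… → ⌈·⌉ = 3419
j=10: r + 9k = 3822.758714… → ⌈·⌉ = 3823
j=11: r + 10k = 4227.401571… → ⌈·⌉ = 4228
j=12: r + 11k = 4632.044428… → ⌈·⌉ = 4633
j=13: r + 12k = 5036.687285… → ⌈·⌉ = 5037
j=14: r + 13k = 5441.330142… → ⌈·⌉ = 5442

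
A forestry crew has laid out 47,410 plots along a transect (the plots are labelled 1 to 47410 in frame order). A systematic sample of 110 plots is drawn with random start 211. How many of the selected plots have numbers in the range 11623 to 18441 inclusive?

16

k = 47410/110 = 431
First selection ≥ 11623: 211 + ⌈(11623−211)/431⌉·431 = 211 + 27×431 = 11848
Last selection ≤ 18441: 211 + ⌊(18441−211)/431⌋·431 = 211 + 42×431 = 18313
Count = 42 − 27 + 1 = 16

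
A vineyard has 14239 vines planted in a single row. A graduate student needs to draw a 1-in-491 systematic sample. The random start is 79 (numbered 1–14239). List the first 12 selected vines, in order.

vine 1: 79
vine 2: 79 + 491 = 570
vine 3: 570 + 491 = 1061
vine 4: 1061 + 491 = 1552
vine 5: 1552 + 491 = 2043
vine 6: 2043 + 491 = 2534
vine 7: 2534 + 491 = 3025
vine 8: 3025 + 491 = 3516
vine 9: 3516 + 491 = 4007
vine 10: 4007 + 491 = 4498
vine 11: 4498 + 491 = 4989
vine 12: 4989 + 491 = 5480

79, 570, 1061, 1552, 2043, 2534, 3025, 3516, 4007, 4498, 4989, 5480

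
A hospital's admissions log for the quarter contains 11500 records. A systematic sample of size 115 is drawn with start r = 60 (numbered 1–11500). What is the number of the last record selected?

k = 11500/115 = 100
115th selection = r + (115−1)·k = 60 + 114×100 = 60 + 11400 = 11460

11460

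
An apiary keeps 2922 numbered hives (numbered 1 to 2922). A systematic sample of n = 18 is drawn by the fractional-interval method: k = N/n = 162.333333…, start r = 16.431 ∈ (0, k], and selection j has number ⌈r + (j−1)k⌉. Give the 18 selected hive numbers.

17, 179, 342, 504, 666, 829, 991, 1153, 1316, 1478, 1640, 1803, 1965, 2127, 2290, 2452, 2614, 2777

j=1: r + 0k = 16.431 → ⌈·⌉ = 17
j=2: r + 1k = 178.764333… → ⌈·⌉ = 179
j=3: r + 2k = 341.097666… → ⌈·⌉ = 342
j=4: r + 3k = 503.431 → ⌈·⌉ = 504
j=5: r + 4k = 665.764333… → ⌈·⌉ = 666
j=6: r + 5k = 828.097666… → ⌈·⌉ = 829
j=7: r + 6k = 990.431 → ⌈·⌉ = 991
j=8: r + 7k = 1152.764333… → ⌈·⌉ = 1153
j=9: r + 8k = 1315.097666… → ⌈·⌉ = 1316
j=10: r + 9k = 1477.431 → ⌈·⌉ = 1478
j=11: r + 10k = 1639.764333… → ⌈·⌉ = 1640
j=12: r + 11k = 1802.097666… → ⌈·⌉ = 1803
j=13: r + 12k = 1964.431 → ⌈·⌉ = 1965
j=14: r + 13k = 2126.764333… → ⌈·⌉ = 2127
j=15: r + 14k = 2289.097666… → ⌈·⌉ = 2290
j=16: r + 15k = 2451.431 → ⌈·⌉ = 2452
j=17: r + 16k = 2613.764333… → ⌈·⌉ = 2614
j=18: r + 17k = 2776.097666… → ⌈·⌉ = 2777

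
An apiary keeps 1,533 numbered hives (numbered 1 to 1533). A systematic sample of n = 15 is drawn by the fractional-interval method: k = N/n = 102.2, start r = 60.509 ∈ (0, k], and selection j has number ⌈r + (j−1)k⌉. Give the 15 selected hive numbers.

61, 163, 265, 368, 470, 572, 674, 776, 879, 981, 1083, 1185, 1287, 1390, 1492

j=1: r + 0k = 60.509 → ⌈·⌉ = 61
j=2: r + 1k = 162.709 → ⌈·⌉ = 163
j=3: r + 2k = 264.909 → ⌈·⌉ = 265
j=4: r + 3k = 367.109 → ⌈·⌉ = 368
j=5: r + 4k = 469.309 → ⌈·⌉ = 470
j=6: r + 5k = 571.509 → ⌈·⌉ = 572
j=7: r + 6k = 673.709 → ⌈·⌉ = 674
j=8: r + 7k = 775.909 → ⌈·⌉ = 776
j=9: r + 8k = 878.109 → ⌈·⌉ = 879
j=10: r + 9k = 980.309 → ⌈·⌉ = 981
j=11: r + 10k = 1082.509 → ⌈·⌉ = 1083
j=12: r + 11k = 1184.709 → ⌈·⌉ = 1185
j=13: r + 12k = 1286.909 → ⌈·⌉ = 1287
j=14: r + 13k = 1389.109 → ⌈·⌉ = 1390
j=15: r + 14k = 1491.309 → ⌈·⌉ = 1492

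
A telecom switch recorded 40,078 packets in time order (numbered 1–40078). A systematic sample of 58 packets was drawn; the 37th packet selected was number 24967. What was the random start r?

91

k = 40078/58 = 691
r = 24967 − (37−1)×691 = 24967 − 24876 = 91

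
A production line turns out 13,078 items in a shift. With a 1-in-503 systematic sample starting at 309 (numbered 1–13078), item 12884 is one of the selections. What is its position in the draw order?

26

k = 503
position = (12884 − 309)/503 + 1 = 12575/503 + 1 = 25 + 1 = 26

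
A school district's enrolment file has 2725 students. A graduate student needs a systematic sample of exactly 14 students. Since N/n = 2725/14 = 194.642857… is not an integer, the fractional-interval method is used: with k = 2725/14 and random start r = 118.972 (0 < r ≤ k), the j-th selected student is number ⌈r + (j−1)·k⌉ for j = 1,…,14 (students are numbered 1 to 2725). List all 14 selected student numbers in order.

119, 314, 509, 703, 898, 1093, 1287, 1482, 1677, 1871, 2066, 2261, 2455, 2650

j=1: r + 0k = 118.972 → ⌈·⌉ = 119
j=2: r + 1k = 313.614857… → ⌈·⌉ = 314
j=3: r + 2k = 508.257714… → ⌈·⌉ = 509
j=4: r + 3k = 702.900571… → ⌈·⌉ = 703
j=5: r + 4k = 897.543428… → ⌈·⌉ = 898
j=6: r + 5k = 1092.186285… → ⌈·⌉ = 1093
j=7: r + 6k = 1286.829142… → ⌈·⌉ = 1287
j=8: r + 7k = 1481.472 → ⌈·⌉ = 1482
j=9: r + 8k = 1676.114857… → ⌈·⌉ = 1677
j=10: r + 9k = 1870.757714… → ⌈·⌉ = 1871
j=11: r + 10k = 2065.400571… → ⌈·⌉ = 2066
j=12: r + 11k = 2260.043428… → ⌈·⌉ = 2261
j=13: r + 12k = 2454.686285… → ⌈·⌉ = 2455
j=14: r + 13k = 2649.329142… → ⌈·⌉ = 2650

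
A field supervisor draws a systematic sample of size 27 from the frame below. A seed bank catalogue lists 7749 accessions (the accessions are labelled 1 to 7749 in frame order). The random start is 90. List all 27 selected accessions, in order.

k = N/n = 7749/27 = 287
accession 1: 90
accession 2: 90 + 287 = 377
accession 3: 377 + 287 = 664
accession 4: 664 + 287 = 951
accession 5: 951 + 287 = 1238
accession 6: 1238 + 287 = 1525
accession 7: 1525 + 287 = 1812
accession 8: 1812 + 287 = 2099
accession 9: 2099 + 287 = 2386
accession 10: 2386 + 287 = 2673
accession 11: 2673 + 287 = 2960
accession 12: 2960 + 287 = 3247
accession 13: 3247 + 287 = 3534
accession 14: 3534 + 287 = 3821
accession 15: 3821 + 287 = 4108
accession 16: 4108 + 287 = 4395
accession 17: 4395 + 287 = 4682
accession 18: 4682 + 287 = 4969
accession 19: 4969 + 287 = 5256
accession 20: 5256 + 287 = 5543
accession 21: 5543 + 287 = 5830
accession 22: 5830 + 287 = 6117
accession 23: 6117 + 287 = 6404
accession 24: 6404 + 287 = 6691
accession 25: 6691 + 287 = 6978
accession 26: 6978 + 287 = 7265
accession 27: 7265 + 287 = 7552

90, 377, 664, 951, 1238, 1525, 1812, 2099, 2386, 2673, 2960, 3247, 3534, 3821, 4108, 4395, 4682, 4969, 5256, 5543, 5830, 6117, 6404, 6691, 6978, 7265, 7552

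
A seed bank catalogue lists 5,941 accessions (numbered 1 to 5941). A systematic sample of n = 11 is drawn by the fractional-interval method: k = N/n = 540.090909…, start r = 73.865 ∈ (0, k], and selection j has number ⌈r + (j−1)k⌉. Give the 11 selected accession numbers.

74, 614, 1155, 1695, 2235, 2775, 3315, 3855, 4395, 4935, 5475

j=1: r + 0k = 73.865 → ⌈·⌉ = 74
j=2: r + 1k = 613.955909… → ⌈·⌉ = 614
j=3: r + 2k = 1154.046818… → ⌈·⌉ = 1155
j=4: r + 3k = 1694.137727… → ⌈·⌉ = 1695
j=5: r + 4k = 2234.228636… → ⌈·⌉ = 2235
j=6: r + 5k = 2774.319545… → ⌈·⌉ = 2775
j=7: r + 6k = 3314.410454… → ⌈·⌉ = 3315
j=8: r + 7k = 3854.501363… → ⌈·⌉ = 3855
j=9: r + 8k = 4394.592272… → ⌈·⌉ = 4395
j=10: r + 9k = 4934.683181… → ⌈·⌉ = 4935
j=11: r + 10k = 5474.774090… → ⌈·⌉ = 5475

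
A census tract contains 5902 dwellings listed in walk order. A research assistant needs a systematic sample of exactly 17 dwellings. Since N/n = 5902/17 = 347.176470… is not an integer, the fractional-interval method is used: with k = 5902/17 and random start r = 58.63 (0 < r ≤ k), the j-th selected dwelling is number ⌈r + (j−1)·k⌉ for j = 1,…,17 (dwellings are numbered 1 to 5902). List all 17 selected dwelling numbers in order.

j=1: r + 0k = 58.63 → ⌈·⌉ = 59
j=2: r + 1k = 405.806470… → ⌈·⌉ = 406
j=3: r + 2k = 752.982941… → ⌈·⌉ = 753
j=4: r + 3k = 1100.159411… → ⌈·⌉ = 1101
j=5: r + 4k = 1447.335882… → ⌈·⌉ = 1448
j=6: r + 5k = 1794.512352… → ⌈·⌉ = 1795
j=7: r + 6k = 2141.688823… → ⌈·⌉ = 2142
j=8: r + 7k = 2488.865294… → ⌈·⌉ = 2489
j=9: r + 8k = 2836.041764… → ⌈·⌉ = 2837
j=10: r + 9k = 3183.218235… → ⌈·⌉ = 3184
j=11: r + 10k = 3530.394705… → ⌈·⌉ = 3531
j=12: r + 11k = 3877.571176… → ⌈·⌉ = 3878
j=13: r + 12k = 4224.747647… → ⌈·⌉ = 4225
j=14: r + 13k = 4571.924117… → ⌈·⌉ = 4572
j=15: r + 14k = 4919.100588… → ⌈·⌉ = 4920
j=16: r + 15k = 5266.277058… → ⌈·⌉ = 5267
j=17: r + 16k = 5613.453529… → ⌈·⌉ = 5614

59, 406, 753, 1101, 1448, 1795, 2142, 2489, 2837, 3184, 3531, 3878, 4225, 4572, 4920, 5267, 5614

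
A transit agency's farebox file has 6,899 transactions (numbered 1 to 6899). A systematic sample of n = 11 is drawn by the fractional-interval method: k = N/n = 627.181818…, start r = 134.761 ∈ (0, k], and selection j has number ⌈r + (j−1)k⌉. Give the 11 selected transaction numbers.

j=1: r + 0k = 134.761 → ⌈·⌉ = 135
j=2: r + 1k = 761.942818… → ⌈·⌉ = 762
j=3: r + 2k = 1389.124636… → ⌈·⌉ = 1390
j=4: r + 3k = 2016.306454… → ⌈·⌉ = 2017
j=5: r + 4k = 2643.488272… → ⌈·⌉ = 2644
j=6: r + 5k = 3270.670090… → ⌈·⌉ = 3271
j=7: r + 6k = 3897.851909… → ⌈·⌉ = 3898
j=8: r + 7k = 4525.033727… → ⌈·⌉ = 4526
j=9: r + 8k = 5152.215545… → ⌈·⌉ = 5153
j=10: r + 9k = 5779.397363… → ⌈·⌉ = 5780
j=11: r + 10k = 6406.579181… → ⌈·⌉ = 6407

135, 762, 1390, 2017, 2644, 3271, 3898, 4526, 5153, 5780, 6407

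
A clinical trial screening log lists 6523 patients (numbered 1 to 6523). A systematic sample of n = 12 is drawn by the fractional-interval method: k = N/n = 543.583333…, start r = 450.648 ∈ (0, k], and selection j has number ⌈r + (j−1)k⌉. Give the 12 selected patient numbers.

j=1: r + 0k = 450.648 → ⌈·⌉ = 451
j=2: r + 1k = 994.231333… → ⌈·⌉ = 995
j=3: r + 2k = 1537.814666… → ⌈·⌉ = 1538
j=4: r + 3k = 2081.398 → ⌈·⌉ = 2082
j=5: r + 4k = 2624.981333… → ⌈·⌉ = 2625
j=6: r + 5k = 3168.564666… → ⌈·⌉ = 3169
j=7: r + 6k = 3712.148 → ⌈·⌉ = 3713
j=8: r + 7k = 4255.731333… → ⌈·⌉ = 4256
j=9: r + 8k = 4799.314666… → ⌈·⌉ = 4800
j=10: r + 9k = 5342.898 → ⌈·⌉ = 5343
j=11: r + 10k = 5886.481333… → ⌈·⌉ = 5887
j=12: r + 11k = 6430.064666… → ⌈·⌉ = 6431

451, 995, 1538, 2082, 2625, 3169, 3713, 4256, 4800, 5343, 5887, 6431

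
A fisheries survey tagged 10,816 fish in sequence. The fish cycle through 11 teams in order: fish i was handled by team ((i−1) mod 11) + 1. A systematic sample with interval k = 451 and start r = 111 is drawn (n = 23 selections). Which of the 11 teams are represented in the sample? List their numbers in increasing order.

1

Consecutive selections differ by k = 451, so their team numbers differ by 451 mod 11 = 0.
gcd(451, 11) = 11, so the sample visits 11/11 = 1 distinct residues mod 11.
Start 111 is team 1; the teams hit are 1.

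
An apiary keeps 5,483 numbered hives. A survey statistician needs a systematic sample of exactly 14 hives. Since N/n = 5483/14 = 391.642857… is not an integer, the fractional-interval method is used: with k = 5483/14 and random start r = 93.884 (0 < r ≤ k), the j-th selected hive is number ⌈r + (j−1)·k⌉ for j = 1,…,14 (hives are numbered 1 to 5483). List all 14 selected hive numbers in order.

j=1: r + 0k = 93.884 → ⌈·⌉ = 94
j=2: r + 1k = 485.526857… → ⌈·⌉ = 486
j=3: r + 2k = 877.169714… → ⌈·⌉ = 878
j=4: r + 3k = 1268.812571… → ⌈·⌉ = 1269
j=5: r + 4k = 1660.455428… → ⌈·⌉ = 1661
j=6: r + 5k = 2052.098285… → ⌈·⌉ = 2053
j=7: r + 6k = 2443.741142… → ⌈·⌉ = 2444
j=8: r + 7k = 2835.384 → ⌈·⌉ = 2836
j=9: r + 8k = 3227.026857… → ⌈·⌉ = 3228
j=10: r + 9k = 3618.669714… → ⌈·⌉ = 3619
j=11: r + 10k = 4010.312571… → ⌈·⌉ = 4011
j=12: r + 11k = 4401.955428… → ⌈·⌉ = 4402
j=13: r + 12k = 4793.598285… → ⌈·⌉ = 4794
j=14: r + 13k = 5185.241142… → ⌈·⌉ = 5186

94, 486, 878, 1269, 1661, 2053, 2444, 2836, 3228, 3619, 4011, 4402, 4794, 5186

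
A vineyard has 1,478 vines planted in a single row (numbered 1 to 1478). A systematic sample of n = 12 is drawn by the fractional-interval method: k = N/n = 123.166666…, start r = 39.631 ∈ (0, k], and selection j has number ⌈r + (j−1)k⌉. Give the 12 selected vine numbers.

j=1: r + 0k = 39.631 → ⌈·⌉ = 40
j=2: r + 1k = 162.797666… → ⌈·⌉ = 163
j=3: r + 2k = 285.964333… → ⌈·⌉ = 286
j=4: r + 3k = 409.131 → ⌈·⌉ = 410
j=5: r + 4k = 532.297666… → ⌈·⌉ = 533
j=6: r + 5k = 655.464333… → ⌈·⌉ = 656
j=7: r + 6k = 778.631 → ⌈·⌉ = 779
j=8: r + 7k = 901.797666… → ⌈·⌉ = 902
j=9: r + 8k = 1024.964333… → ⌈·⌉ = 1025
j=10: r + 9k = 1148.131 → ⌈·⌉ = 1149
j=11: r + 10k = 1271.297666… → ⌈·⌉ = 1272
j=12: r + 11k = 1394.464333… → ⌈·⌉ = 1395

40, 163, 286, 410, 533, 656, 779, 902, 1025, 1149, 1272, 1395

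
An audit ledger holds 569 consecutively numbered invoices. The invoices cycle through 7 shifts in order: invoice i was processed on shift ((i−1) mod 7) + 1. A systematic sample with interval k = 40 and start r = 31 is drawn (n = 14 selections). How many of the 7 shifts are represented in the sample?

Consecutive selections differ by k = 40, so their shift numbers differ by 40 mod 7 = 5.
gcd(40, 7) = 1, so the sample visits 7/1 = 7 distinct residues mod 7.
Start 31 is shift 3; the shifts hit are 1, 2, 3, 4, 5, 6, 7.

7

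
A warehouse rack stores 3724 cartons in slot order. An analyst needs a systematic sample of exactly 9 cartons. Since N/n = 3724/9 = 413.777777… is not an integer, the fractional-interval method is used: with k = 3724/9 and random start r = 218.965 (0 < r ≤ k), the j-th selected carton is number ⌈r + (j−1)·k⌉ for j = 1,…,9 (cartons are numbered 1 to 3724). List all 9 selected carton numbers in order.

j=1: r + 0k = 218.965 → ⌈·⌉ = 219
j=2: r + 1k = 632.742777… → ⌈·⌉ = 633
j=3: r + 2k = 1046.520555… → ⌈·⌉ = 1047
j=4: r + 3k = 1460.298333… → ⌈·⌉ = 1461
j=5: r + 4k = 1874.076111… → ⌈·⌉ = 1875
j=6: r + 5k = 2287.853888… → ⌈·⌉ = 2288
j=7: r + 6k = 2701.631666… → ⌈·⌉ = 2702
j=8: r + 7k = 3115.409444… → ⌈·⌉ = 3116
j=9: r + 8k = 3529.187222… → ⌈·⌉ = 3530

219, 633, 1047, 1461, 1875, 2288, 2702, 3116, 3530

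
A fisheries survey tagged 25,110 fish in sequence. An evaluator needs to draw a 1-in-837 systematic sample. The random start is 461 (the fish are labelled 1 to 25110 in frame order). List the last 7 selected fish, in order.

24th selection = 461 + 23×837 = 19712
25th: 19712 + 837 = 20549
26th: 20549 + 837 = 21386
27th: 21386 + 837 = 22223
28th: 22223 + 837 = 23060
29th: 23060 + 837 = 23897
30th: 23897 + 837 = 24734

19712, 20549, 21386, 22223, 23060, 23897, 24734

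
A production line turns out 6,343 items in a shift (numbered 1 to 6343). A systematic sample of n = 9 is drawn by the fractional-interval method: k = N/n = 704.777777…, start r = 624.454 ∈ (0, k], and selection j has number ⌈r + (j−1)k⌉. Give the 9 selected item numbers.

625, 1330, 2035, 2739, 3444, 4149, 4854, 5558, 6263

j=1: r + 0k = 624.454 → ⌈·⌉ = 625
j=2: r + 1k = 1329.231777… → ⌈·⌉ = 1330
j=3: r + 2k = 2034.009555… → ⌈·⌉ = 2035
j=4: r + 3k = 2738.787333… → ⌈·⌉ = 2739
j=5: r + 4k = 3443.565111… → ⌈·⌉ = 3444
j=6: r + 5k = 4148.342888… → ⌈·⌉ = 4149
j=7: r + 6k = 4853.120666… → ⌈·⌉ = 4854
j=8: r + 7k = 5557.898444… → ⌈·⌉ = 5558
j=9: r + 8k = 6262.676222… → ⌈·⌉ = 6263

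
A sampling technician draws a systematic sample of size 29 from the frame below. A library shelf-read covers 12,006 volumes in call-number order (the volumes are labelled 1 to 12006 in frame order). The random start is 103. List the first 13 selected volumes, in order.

103, 517, 931, 1345, 1759, 2173, 2587, 3001, 3415, 3829, 4243, 4657, 5071

k = N/n = 12006/29 = 414
volume 1: 103
volume 2: 103 + 414 = 517
volume 3: 517 + 414 = 931
volume 4: 931 + 414 = 1345
volume 5: 1345 + 414 = 1759
volume 6: 1759 + 414 = 2173
volume 7: 2173 + 414 = 2587
volume 8: 2587 + 414 = 3001
volume 9: 3001 + 414 = 3415
volume 10: 3415 + 414 = 3829
volume 11: 3829 + 414 = 4243
volume 12: 4243 + 414 = 4657
volume 13: 4657 + 414 = 5071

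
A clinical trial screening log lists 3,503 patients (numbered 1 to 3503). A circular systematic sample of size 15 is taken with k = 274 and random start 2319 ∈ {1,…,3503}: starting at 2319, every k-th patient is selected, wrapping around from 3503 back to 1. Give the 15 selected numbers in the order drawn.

Selection 1: 2319
Selection 2: 2319 + 274 = 2593
Selection 3: 2593 + 274 = 2867
Selection 4: 2867 + 274 = 3141
Selection 5: 3141 + 274 = 3415
Selection 6: 3415 + 274 = 3689 → 3689 − 3503 = 186
Selection 7: 186 + 274 = 460
Selection 8: 460 + 274 = 734
Selection 9: 734 + 274 = 1008
Selection 10: 1008 + 274 = 1282
Selection 11: 1282 + 274 = 1556
Selection 12: 1556 + 274 = 1830
Selection 13: 1830 + 274 = 2104
Selection 14: 2104 + 274 = 2378
Selection 15: 2378 + 274 = 2652

2319, 2593, 2867, 3141, 3415, 186, 460, 734, 1008, 1282, 1556, 1830, 2104, 2378, 2652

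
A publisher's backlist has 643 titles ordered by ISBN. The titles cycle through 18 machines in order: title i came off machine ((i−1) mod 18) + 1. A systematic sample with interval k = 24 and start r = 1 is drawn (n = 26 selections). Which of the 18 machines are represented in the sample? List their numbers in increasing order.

Consecutive selections differ by k = 24, so their machine numbers differ by 24 mod 18 = 6.
gcd(24, 18) = 6, so the sample visits 18/6 = 3 distinct residues mod 18.
Start 1 is machine 1; the machines hit are 1, 7, 13.

1, 7, 13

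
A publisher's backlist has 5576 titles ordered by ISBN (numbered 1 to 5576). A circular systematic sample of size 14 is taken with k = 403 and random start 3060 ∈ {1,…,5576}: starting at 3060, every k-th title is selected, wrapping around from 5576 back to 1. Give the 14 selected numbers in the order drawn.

3060, 3463, 3866, 4269, 4672, 5075, 5478, 305, 708, 1111, 1514, 1917, 2320, 2723

Selection 1: 3060
Selection 2: 3060 + 403 = 3463
Selection 3: 3463 + 403 = 3866
Selection 4: 3866 + 403 = 4269
Selection 5: 4269 + 403 = 4672
Selection 6: 4672 + 403 = 5075
Selection 7: 5075 + 403 = 5478
Selection 8: 5478 + 403 = 5881 → 5881 − 5576 = 305
Selection 9: 305 + 403 = 708
Selection 10: 708 + 403 = 1111
Selection 11: 1111 + 403 = 1514
Selection 12: 1514 + 403 = 1917
Selection 13: 1917 + 403 = 2320
Selection 14: 2320 + 403 = 2723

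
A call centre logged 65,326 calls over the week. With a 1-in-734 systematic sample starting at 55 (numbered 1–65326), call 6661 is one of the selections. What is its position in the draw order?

10

k = 734
position = (6661 − 55)/734 + 1 = 6606/734 + 1 = 9 + 1 = 10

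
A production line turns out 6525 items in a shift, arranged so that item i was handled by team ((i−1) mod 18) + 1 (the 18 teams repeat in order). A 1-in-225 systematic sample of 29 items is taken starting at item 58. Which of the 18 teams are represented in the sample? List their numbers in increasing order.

4, 13

Consecutive selections differ by k = 225, so their team numbers differ by 225 mod 18 = 9.
gcd(225, 18) = 9, so the sample visits 18/9 = 2 distinct residues mod 18.
Start 58 is team 4; the teams hit are 4, 13.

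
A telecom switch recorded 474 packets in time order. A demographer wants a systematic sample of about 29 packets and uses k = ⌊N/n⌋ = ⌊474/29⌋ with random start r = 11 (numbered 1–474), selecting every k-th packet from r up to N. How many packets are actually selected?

k = ⌊474/29⌋ = 16
Achieved size = ⌊(474 − 11)/16⌋ + 1 = ⌊463/16⌋ + 1 = 28 + 1 = 29
(last selection: 11 + 28×16 = 459 ≤ 474; next would be 475 > 474)

29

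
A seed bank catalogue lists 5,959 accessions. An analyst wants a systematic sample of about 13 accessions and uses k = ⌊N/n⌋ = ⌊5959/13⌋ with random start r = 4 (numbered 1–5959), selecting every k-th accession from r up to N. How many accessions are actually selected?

14

k = ⌊5959/13⌋ = 458
Achieved size = ⌊(5959 − 4)/458⌋ + 1 = ⌊5955/458⌋ + 1 = 13 + 1 = 14
(last selection: 4 + 13×458 = 5958 ≤ 5959; next would be 6416 > 5959)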